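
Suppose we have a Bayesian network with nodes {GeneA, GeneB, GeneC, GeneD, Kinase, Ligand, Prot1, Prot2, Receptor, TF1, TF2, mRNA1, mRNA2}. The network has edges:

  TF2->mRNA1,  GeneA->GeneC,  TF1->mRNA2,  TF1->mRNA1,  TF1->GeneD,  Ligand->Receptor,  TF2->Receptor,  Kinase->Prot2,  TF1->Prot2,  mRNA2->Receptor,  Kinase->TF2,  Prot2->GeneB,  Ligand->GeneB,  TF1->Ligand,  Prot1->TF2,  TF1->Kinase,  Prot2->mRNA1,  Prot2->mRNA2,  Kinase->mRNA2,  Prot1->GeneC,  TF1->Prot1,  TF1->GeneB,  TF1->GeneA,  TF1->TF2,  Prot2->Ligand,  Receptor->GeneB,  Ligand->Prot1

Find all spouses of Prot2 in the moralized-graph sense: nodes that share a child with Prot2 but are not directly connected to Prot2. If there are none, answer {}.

{Receptor, TF2}

Children of Prot2: GeneB, Ligand, mRNA1, mRNA2.
  Ligand also has parent TF1.
  mRNA2 also has parents Kinase, TF1.
  parents(GeneB) \ {Prot2} = {Ligand, Receptor, TF1}.
  mRNA1 also has parents TF1, TF2.
Excluding nodes already adjacent to Prot2 (GeneB, Kinase, Ligand, TF1, mRNA1, mRNA2), the co-parent-only contribution is {Receptor, TF2}.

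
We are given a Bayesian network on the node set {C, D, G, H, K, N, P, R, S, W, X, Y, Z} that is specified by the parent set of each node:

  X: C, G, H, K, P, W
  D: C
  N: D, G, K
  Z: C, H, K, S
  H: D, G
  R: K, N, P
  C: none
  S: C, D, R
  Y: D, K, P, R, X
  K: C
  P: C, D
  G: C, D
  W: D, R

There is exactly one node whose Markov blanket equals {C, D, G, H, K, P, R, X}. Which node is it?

The target node must have every member of {C, D, G, H, K, P, R, X} as a parent, child, or co-parent, and no others.
Parents of W: D, R; children: X; co-parents: C, G, H, K, P.
These exactly cover the given set, so the node is W.

W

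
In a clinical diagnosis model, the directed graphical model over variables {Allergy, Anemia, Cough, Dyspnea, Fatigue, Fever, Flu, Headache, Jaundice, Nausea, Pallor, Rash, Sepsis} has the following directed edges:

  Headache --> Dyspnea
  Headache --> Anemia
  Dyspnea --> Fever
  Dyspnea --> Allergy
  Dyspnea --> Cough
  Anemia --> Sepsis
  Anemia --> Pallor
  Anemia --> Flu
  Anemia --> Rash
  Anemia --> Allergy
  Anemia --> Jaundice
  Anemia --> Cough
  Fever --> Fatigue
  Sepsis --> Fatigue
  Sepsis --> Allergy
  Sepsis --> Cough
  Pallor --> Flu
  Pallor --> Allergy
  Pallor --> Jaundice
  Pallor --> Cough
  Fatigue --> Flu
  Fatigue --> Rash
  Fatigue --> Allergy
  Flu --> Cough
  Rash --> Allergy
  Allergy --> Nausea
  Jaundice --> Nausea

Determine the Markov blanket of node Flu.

{Anemia, Cough, Dyspnea, Fatigue, Pallor, Sepsis}

The Markov blanket of a node is its parents, its children, and the other parents of its children.
Parents of Flu: Anemia, Fatigue, Pallor.
Ch(Flu) = {Cough}.
For each child, the remaining parents (spouses of Flu):
  Cough: Anemia, Dyspnea, Pallor, Sepsis
Union: {Anemia, Fatigue, Pallor} ∪ {Cough} ∪ {Anemia, Dyspnea, Pallor, Sepsis} = {Anemia, Cough, Dyspnea, Fatigue, Pallor, Sepsis}.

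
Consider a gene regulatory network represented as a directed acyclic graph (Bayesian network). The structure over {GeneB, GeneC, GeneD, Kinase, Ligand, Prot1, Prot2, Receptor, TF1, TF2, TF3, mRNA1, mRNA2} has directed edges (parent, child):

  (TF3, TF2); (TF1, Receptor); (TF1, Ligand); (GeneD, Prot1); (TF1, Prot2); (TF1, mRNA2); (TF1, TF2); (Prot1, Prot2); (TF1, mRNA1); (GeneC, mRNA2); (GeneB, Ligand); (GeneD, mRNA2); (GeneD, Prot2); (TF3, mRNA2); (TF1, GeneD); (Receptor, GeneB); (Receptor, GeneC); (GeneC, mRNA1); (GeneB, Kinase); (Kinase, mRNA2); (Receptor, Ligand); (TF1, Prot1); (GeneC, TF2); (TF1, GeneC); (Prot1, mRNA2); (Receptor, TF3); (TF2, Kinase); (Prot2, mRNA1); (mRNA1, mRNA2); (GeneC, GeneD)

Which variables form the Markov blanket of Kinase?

A node's Markov blanket = Pa ∪ Ch ∪ (parents of Ch other than the node itself).
Parents of Kinase: GeneB, TF2.
Kinase's children: mRNA2.
For each child, the remaining parents (spouses of Kinase):
  mRNA2 also has parents GeneC, GeneD, Prot1, TF1, TF3, mRNA1.
Taking the union gives {GeneB, GeneC, GeneD, Prot1, TF1, TF2, TF3, mRNA1, mRNA2}.

{GeneB, GeneC, GeneD, Prot1, TF1, TF2, TF3, mRNA1, mRNA2}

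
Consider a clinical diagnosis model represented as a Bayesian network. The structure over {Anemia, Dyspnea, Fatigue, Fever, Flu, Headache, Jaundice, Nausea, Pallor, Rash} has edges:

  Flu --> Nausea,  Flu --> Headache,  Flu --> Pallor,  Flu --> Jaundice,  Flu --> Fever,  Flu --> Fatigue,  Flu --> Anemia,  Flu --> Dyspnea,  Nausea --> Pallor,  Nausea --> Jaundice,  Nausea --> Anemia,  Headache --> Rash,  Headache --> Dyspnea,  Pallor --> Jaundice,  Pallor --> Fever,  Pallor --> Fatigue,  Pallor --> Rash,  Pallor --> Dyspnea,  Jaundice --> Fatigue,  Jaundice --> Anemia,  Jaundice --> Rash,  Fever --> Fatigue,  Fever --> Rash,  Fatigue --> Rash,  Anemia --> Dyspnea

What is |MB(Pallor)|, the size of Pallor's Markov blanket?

9

Parents of Pallor: Flu, Nausea.
Pallor has children Dyspnea, Fatigue, Fever, Jaundice, Rash.
Parents of each child, excluding Pallor:
  Jaundice also has parents Flu, Nausea.
  Fever's other parent is Flu.
  parents(Fatigue) \ {Pallor} = {Fever, Flu, Jaundice}.
  Rash's other parents are Fatigue, Fever, Headache, Jaundice.
  parents(Dyspnea) \ {Pallor} = {Anemia, Flu, Headache}.
MB(Pallor) = {Anemia, Dyspnea, Fatigue, Fever, Flu, Headache, Jaundice, Nausea, Rash}, which has 9 nodes.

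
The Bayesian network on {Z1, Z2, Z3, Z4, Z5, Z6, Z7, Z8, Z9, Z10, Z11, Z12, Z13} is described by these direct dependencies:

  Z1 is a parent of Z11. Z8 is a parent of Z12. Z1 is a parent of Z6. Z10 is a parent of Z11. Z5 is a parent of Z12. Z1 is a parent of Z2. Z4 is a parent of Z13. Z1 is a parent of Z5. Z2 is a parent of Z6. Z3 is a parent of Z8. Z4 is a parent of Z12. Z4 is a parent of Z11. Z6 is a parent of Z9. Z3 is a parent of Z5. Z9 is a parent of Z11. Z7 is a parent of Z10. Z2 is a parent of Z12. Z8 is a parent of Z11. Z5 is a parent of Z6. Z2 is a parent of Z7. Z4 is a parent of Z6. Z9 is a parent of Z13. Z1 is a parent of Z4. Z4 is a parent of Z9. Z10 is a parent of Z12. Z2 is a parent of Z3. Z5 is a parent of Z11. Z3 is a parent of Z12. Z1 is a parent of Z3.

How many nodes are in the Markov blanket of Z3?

Children of Z3: Z5, Z8, Z12.
Z3 has parents Z1, Z2.
Co-parents of Z3 (other parents of its children):
  Z5: Z1
  Z8: —
  Z12: Z2, Z4, Z5, Z8, Z10
MB(Z3) = {Z1, Z2, Z4, Z5, Z8, Z10, Z12}, which has 7 nodes.

7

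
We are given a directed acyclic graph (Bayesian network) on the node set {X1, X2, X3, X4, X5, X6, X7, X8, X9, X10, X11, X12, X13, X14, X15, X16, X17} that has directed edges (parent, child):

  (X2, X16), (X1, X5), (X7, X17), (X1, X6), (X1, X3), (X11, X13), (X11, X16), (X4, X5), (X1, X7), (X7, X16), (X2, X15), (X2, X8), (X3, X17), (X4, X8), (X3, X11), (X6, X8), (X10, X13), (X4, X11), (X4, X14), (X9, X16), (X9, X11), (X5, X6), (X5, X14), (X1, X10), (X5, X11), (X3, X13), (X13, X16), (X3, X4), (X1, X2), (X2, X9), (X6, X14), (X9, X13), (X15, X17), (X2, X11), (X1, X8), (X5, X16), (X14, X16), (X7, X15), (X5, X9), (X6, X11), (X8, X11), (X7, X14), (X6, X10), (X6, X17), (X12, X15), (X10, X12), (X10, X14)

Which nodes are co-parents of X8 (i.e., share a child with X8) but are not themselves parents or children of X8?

{X3, X5, X9}

Children of X8: X11.
  parents(X11) \ {X8} = {X2, X3, X4, X5, X6, X9}.
Excluding nodes already adjacent to X8 (X1, X2, X4, X6, X11), the co-parent-only contribution is {X3, X5, X9}.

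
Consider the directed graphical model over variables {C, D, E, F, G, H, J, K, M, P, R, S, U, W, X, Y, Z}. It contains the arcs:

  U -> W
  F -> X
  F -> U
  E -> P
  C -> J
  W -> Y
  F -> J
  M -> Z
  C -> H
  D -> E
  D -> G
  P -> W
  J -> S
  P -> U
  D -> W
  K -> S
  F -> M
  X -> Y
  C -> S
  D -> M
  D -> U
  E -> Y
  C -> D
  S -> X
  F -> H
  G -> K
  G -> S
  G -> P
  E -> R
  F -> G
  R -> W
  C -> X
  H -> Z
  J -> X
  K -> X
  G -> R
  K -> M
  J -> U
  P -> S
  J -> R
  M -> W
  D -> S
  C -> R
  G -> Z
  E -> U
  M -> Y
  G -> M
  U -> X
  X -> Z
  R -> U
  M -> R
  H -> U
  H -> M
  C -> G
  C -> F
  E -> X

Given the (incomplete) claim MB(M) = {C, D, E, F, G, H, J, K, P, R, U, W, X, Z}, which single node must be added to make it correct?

M has children R, W, Y, Z.
Parents of M: D, F, G, H, K.
Other parents of M's children:
  R: C, E, G, J
  W: D, P, R, U
  Y: E, W, X
  Z: G, H, X
MB(M) = {C, D, E, F, G, H, J, K, P, R, U, W, X, Y, Z}.
Comparing with the claimed set, Y is missing.

Y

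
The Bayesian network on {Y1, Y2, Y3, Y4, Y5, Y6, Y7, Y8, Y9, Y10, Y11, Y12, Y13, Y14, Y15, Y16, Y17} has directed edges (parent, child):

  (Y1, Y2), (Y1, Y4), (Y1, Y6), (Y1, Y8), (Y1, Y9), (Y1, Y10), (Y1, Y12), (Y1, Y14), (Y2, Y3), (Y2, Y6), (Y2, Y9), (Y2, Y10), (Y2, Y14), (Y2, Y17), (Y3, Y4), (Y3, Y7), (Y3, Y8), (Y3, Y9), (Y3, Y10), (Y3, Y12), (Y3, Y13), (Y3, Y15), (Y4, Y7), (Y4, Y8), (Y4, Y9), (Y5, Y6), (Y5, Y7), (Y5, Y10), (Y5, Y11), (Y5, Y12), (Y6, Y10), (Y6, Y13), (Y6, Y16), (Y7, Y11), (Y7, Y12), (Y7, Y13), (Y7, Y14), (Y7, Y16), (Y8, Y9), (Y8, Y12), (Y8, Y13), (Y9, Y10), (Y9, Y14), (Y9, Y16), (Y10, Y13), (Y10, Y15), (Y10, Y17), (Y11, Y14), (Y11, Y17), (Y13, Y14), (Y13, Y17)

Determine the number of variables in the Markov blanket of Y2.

Children of Y2: Y3, Y6, Y9, Y10, Y14, Y17.
Y2 has parent Y1.
Co-parents of Y2 (other parents of its children):
  Y3 has no other parent.
  Y6 also has parents Y1, Y5.
  parents(Y9) \ {Y2} = {Y1, Y3, Y4, Y8}.
  parents(Y10) \ {Y2} = {Y1, Y3, Y5, Y6, Y9}.
  Y14 also has parents Y1, Y7, Y9, Y11, Y13.
  Y17 also has parents Y10, Y11, Y13.
MB(Y2) = {Y1, Y3, Y4, Y5, Y6, Y7, Y8, Y9, Y10, Y11, Y13, Y14, Y17}, which has 13 nodes.

13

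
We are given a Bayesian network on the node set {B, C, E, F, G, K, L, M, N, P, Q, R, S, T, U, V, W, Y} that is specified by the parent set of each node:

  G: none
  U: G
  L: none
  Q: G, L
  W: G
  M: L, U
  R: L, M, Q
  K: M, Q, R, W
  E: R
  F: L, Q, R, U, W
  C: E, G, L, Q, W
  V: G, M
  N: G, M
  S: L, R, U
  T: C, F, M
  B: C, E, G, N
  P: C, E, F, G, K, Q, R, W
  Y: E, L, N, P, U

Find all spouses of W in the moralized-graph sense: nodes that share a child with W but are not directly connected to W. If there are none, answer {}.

Children of W: C, F, K, P.
  K: M, Q, R
  F: L, Q, R, U
  C: E, G, L, Q
  P: C, E, F, G, K, Q, R
Excluding nodes already adjacent to W (C, F, G, K, P), the co-parent-only contribution is {E, L, M, Q, R, U}.

{E, L, M, Q, R, U}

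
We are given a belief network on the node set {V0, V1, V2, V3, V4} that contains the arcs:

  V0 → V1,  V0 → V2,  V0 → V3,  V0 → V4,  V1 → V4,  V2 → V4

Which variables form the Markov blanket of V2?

{V0, V1, V4}

A node's Markov blanket = Pa ∪ Ch ∪ (parents of Ch other than the node itself).
V2's parents: V0.
Ch(V2) = {V4}.
Parents of each child, excluding V2:
  V4 also has parents V0, V1.
MB(V2) = {V0, V1, V4}.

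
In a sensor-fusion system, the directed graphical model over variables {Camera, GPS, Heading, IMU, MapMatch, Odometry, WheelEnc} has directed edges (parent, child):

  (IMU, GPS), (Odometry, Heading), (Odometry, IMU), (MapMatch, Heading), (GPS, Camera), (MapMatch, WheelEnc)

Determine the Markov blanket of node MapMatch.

{Heading, Odometry, WheelEnc}

MapMatch has no parents.
MapMatch has children Heading, WheelEnc.
Co-parents of MapMatch (other parents of its children):
  Heading: Odometry
  WheelEnc: —
So the Markov blanket of MapMatch is {Heading, Odometry, WheelEnc}.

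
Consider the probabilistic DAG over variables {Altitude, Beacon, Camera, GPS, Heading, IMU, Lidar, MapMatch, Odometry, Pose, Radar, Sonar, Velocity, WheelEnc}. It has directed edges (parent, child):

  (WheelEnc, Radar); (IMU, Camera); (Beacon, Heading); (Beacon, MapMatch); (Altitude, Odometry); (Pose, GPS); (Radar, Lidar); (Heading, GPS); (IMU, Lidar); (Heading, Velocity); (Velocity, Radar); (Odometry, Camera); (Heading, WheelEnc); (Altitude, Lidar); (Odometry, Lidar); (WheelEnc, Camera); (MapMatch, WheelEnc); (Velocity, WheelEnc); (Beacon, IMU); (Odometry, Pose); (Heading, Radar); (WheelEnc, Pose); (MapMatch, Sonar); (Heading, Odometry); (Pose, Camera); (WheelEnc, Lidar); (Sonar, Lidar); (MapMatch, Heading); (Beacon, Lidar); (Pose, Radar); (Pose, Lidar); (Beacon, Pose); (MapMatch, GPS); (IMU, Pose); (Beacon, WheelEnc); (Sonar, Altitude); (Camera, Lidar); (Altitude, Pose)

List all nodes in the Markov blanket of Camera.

Pa(Camera) = {IMU, Odometry, Pose, WheelEnc}.
Ch(Camera) = {Lidar}.
For each child, the remaining parents (spouses of Camera):
  Lidar: Altitude, Beacon, IMU, Odometry, Pose, Radar, Sonar, WheelEnc
Taking the union gives {Altitude, Beacon, IMU, Lidar, Odometry, Pose, Radar, Sonar, WheelEnc}.

{Altitude, Beacon, IMU, Lidar, Odometry, Pose, Radar, Sonar, WheelEnc}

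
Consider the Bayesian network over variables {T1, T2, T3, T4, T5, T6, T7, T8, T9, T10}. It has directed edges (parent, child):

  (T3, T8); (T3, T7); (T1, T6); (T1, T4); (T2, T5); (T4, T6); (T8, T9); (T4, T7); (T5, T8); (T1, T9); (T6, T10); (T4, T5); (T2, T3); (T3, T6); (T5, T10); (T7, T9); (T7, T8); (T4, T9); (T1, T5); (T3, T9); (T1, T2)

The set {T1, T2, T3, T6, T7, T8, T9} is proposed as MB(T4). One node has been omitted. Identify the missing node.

T5

A node's Markov blanket = Pa ∪ Ch ∪ (parents of Ch other than the node itself).
Pa(T4) = {T1}.
Children of T4: T5, T6, T7, T9.
For each child, the remaining parents (spouses of T4):
  T5: T1, T2
  T6: T1, T3
  T7: T3
  T9: T1, T3, T7, T8
MB(T4) = {T1, T2, T3, T5, T6, T7, T8, T9}.
Comparing with the claimed set, T5 is missing.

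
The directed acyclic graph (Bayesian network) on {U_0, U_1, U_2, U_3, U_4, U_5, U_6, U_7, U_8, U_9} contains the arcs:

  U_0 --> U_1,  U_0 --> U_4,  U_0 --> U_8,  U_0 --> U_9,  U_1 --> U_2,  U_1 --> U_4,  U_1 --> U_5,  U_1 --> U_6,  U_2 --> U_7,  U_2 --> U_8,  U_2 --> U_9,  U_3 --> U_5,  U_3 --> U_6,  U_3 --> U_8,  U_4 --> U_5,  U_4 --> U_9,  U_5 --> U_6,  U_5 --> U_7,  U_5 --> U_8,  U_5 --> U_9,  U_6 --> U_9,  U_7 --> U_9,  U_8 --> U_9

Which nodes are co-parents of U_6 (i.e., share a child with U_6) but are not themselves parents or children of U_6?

Children of U_6: U_9.
  U_9's other parents are U_0, U_2, U_4, U_5, U_7, U_8.
Excluding nodes already adjacent to U_6 (U_1, U_3, U_5, U_9), the co-parent-only contribution is {U_0, U_2, U_4, U_7, U_8}.

{U_0, U_2, U_4, U_7, U_8}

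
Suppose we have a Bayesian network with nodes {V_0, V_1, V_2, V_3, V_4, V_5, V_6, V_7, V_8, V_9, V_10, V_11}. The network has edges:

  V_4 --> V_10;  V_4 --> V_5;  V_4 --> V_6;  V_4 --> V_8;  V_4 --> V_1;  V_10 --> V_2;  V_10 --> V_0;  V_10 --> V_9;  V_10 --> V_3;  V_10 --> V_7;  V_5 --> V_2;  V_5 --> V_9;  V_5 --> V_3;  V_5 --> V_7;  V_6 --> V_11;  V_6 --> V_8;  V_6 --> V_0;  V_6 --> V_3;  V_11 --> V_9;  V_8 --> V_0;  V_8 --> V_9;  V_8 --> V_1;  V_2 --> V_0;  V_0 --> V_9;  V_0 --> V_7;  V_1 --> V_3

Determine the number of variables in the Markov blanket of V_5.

11

The Markov blanket of a node is its parents, its children, and the other parents of its children.
V_5's parents: V_4.
Ch(V_5) = {V_2, V_3, V_7, V_9}.
Co-parents of V_5 (other parents of its children):
  V_2: V_10
  V_9: V_0, V_8, V_10, V_11
  V_3: V_1, V_6, V_10
  V_7: V_0, V_10
MB(V_5) = {V_0, V_1, V_2, V_3, V_4, V_6, V_7, V_8, V_9, V_10, V_11}, which has 11 nodes.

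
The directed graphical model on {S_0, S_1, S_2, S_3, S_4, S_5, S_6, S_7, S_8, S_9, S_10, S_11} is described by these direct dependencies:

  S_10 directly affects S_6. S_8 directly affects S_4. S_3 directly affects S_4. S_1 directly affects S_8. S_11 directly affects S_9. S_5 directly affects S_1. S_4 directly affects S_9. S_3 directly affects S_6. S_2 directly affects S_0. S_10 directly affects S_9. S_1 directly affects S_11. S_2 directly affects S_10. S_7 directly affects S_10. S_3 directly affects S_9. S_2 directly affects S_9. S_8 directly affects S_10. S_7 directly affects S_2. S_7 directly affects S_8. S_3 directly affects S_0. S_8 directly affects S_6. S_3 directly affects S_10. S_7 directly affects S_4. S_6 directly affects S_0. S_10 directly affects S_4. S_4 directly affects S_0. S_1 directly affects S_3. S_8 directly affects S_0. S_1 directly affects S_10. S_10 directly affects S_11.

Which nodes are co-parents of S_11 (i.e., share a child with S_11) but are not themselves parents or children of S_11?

Children of S_11: S_9.
  S_9's other parents are S_2, S_3, S_4, S_10.
Excluding nodes already adjacent to S_11 (S_1, S_9, S_10), the co-parent-only contribution is {S_2, S_3, S_4}.

{S_2, S_3, S_4}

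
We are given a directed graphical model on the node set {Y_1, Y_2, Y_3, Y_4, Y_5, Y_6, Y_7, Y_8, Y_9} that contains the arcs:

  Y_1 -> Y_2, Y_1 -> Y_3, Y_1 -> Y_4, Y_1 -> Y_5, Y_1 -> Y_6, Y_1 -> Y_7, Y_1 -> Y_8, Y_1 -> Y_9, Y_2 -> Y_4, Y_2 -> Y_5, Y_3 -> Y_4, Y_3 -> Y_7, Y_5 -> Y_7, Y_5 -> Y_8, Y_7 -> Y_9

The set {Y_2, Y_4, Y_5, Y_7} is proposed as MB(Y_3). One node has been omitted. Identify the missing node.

By definition, MB(Y_3) is built from Y_3's parents, Y_3's children, and the co-parents of Y_3.
Pa(Y_3) = {Y_1}.
Y_3's children: Y_4, Y_7.
Co-parents of Y_3 (other parents of its children):
  Y_4's other parents are Y_1, Y_2.
  Y_7's other parents are Y_1, Y_5.
MB(Y_3) = {Y_1, Y_2, Y_4, Y_5, Y_7}.
Comparing with the claimed set, Y_1 is missing.

Y_1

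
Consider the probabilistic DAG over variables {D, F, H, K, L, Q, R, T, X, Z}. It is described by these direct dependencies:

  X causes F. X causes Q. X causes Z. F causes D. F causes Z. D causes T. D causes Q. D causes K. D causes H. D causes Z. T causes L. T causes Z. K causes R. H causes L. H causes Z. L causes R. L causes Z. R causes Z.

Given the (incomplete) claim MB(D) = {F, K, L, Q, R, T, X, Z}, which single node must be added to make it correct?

H

D's parents: F.
D's children: H, K, Q, T, Z.
For each child, the remaining parents (spouses of D):
  T: no additional parents.
  parents(Q) \ {D} = {X}.
  K has no other parent.
  H: no additional parents.
  Z's other parents are F, H, L, R, T, X.
MB(D) = {F, H, K, L, Q, R, T, X, Z}.
Comparing with the claimed set, H is missing.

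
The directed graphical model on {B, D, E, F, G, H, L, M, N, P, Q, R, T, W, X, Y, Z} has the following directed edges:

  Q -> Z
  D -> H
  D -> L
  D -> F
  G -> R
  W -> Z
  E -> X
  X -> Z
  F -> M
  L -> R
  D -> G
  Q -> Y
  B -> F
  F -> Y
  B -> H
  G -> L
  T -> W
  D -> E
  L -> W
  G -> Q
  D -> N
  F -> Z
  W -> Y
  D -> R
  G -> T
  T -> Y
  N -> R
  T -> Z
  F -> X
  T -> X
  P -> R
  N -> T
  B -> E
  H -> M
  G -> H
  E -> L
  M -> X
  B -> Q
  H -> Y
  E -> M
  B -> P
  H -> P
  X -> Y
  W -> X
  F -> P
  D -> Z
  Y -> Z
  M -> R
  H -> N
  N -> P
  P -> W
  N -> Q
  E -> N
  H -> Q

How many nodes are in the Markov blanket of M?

12

M's parents: E, F, H.
Children of M: R, X.
Parents of each child, excluding M:
  R also has parents D, G, L, N, P.
  X also has parents E, F, T, W.
MB(M) = {D, E, F, G, H, L, N, P, R, T, W, X}, which has 12 nodes.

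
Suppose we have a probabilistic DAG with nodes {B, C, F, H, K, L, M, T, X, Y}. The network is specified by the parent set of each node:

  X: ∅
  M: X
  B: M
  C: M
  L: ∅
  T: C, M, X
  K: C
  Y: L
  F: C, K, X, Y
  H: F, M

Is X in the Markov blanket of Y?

Yes

X is a co-parent of Y: both are parents of F.
So X ∈ MB(Y).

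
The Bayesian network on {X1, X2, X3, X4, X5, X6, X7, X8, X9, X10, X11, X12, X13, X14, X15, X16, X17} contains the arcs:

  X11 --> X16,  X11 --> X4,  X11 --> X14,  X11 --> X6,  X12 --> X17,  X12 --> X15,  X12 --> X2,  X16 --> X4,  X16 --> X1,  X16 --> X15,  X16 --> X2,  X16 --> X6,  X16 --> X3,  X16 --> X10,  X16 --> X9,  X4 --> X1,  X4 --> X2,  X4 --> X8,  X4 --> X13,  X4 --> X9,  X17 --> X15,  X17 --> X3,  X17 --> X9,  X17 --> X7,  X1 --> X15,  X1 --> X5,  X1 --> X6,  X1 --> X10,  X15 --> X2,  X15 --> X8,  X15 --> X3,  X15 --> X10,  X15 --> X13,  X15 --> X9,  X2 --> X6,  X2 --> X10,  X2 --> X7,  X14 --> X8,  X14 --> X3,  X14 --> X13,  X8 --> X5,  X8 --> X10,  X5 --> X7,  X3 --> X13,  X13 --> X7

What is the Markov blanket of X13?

{X2, X3, X4, X5, X7, X14, X15, X17}

X13's children: X7.
Pa(X13) = {X3, X4, X14, X15}.
Co-parents of X13 (other parents of its children):
  X7: X2, X5, X17
So the Markov blanket of X13 is {X2, X3, X4, X5, X7, X14, X15, X17}.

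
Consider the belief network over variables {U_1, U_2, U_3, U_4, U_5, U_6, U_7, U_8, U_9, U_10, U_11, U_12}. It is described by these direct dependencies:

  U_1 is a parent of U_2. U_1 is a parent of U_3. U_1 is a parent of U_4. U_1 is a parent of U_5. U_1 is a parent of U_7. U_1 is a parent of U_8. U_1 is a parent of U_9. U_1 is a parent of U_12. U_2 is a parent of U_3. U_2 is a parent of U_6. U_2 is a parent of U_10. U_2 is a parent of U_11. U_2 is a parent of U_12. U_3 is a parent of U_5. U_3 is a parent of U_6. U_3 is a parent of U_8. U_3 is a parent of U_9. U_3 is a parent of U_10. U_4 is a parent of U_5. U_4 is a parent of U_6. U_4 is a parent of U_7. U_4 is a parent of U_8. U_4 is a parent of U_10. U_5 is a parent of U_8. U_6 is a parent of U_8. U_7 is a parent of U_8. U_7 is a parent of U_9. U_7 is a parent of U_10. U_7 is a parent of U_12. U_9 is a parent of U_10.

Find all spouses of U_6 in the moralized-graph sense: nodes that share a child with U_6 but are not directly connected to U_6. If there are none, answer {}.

Children of U_6: U_8.
  U_8: U_1, U_3, U_4, U_5, U_7
Excluding nodes already adjacent to U_6 (U_2, U_3, U_4, U_8), the co-parent-only contribution is {U_1, U_5, U_7}.

{U_1, U_5, U_7}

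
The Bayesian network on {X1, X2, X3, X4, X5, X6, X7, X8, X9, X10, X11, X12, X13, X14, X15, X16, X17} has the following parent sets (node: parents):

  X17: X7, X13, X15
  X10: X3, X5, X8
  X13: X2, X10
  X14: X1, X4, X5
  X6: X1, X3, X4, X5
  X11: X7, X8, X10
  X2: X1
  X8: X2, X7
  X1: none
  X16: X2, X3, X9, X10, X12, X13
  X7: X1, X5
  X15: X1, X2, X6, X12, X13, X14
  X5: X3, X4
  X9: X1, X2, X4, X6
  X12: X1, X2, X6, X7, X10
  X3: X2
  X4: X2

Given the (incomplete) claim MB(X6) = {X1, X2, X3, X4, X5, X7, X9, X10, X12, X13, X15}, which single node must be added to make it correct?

A node's Markov blanket = Pa ∪ Ch ∪ (parents of Ch other than the node itself).
X6 has parents X1, X3, X4, X5.
Children of X6: X9, X12, X15.
Other parents of X6's children:
  parents(X9) \ {X6} = {X1, X2, X4}.
  X12 also has parents X1, X2, X7, X10.
  parents(X15) \ {X6} = {X1, X2, X12, X13, X14}.
MB(X6) = {X1, X2, X3, X4, X5, X7, X9, X10, X12, X13, X14, X15}.
Comparing with the claimed set, X14 is missing.

X14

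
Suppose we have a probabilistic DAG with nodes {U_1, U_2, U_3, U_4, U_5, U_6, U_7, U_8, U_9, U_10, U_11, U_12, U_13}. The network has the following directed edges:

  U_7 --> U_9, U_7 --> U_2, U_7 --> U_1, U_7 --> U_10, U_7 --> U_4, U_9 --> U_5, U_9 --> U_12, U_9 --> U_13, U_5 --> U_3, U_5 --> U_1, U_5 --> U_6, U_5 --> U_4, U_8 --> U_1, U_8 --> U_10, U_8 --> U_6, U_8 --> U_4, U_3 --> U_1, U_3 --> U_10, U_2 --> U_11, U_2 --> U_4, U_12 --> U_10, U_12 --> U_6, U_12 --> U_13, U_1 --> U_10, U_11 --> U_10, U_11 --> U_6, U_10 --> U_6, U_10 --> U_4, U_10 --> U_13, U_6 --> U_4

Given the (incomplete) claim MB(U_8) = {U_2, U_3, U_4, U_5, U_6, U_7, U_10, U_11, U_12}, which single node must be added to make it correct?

U_1

Recall MB(v) = parents ∪ children ∪ spouses, where spouses are the other parents of v's children.
U_8 has no parents.
Ch(U_8) = {U_1, U_4, U_6, U_10}.
For each child, the remaining parents (spouses of U_8):
  parents(U_1) \ {U_8} = {U_3, U_5, U_7}.
  U_10 also has parents U_1, U_3, U_7, U_11, U_12.
  U_6's other parents are U_5, U_10, U_11, U_12.
  U_4 also has parents U_2, U_5, U_6, U_7, U_10.
MB(U_8) = {U_1, U_2, U_3, U_4, U_5, U_6, U_7, U_10, U_11, U_12}.
Comparing with the claimed set, U_1 is missing.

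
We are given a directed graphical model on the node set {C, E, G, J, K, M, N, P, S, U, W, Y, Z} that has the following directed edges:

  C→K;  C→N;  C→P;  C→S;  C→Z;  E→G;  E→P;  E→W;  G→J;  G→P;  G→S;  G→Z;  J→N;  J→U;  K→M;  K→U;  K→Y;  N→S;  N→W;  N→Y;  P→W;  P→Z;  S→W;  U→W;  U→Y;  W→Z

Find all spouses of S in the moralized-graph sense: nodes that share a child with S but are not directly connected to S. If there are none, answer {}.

Children of S: W.
  W's other parents are E, N, P, U.
Excluding nodes already adjacent to S (C, G, N, W), the co-parent-only contribution is {E, P, U}.

{E, P, U}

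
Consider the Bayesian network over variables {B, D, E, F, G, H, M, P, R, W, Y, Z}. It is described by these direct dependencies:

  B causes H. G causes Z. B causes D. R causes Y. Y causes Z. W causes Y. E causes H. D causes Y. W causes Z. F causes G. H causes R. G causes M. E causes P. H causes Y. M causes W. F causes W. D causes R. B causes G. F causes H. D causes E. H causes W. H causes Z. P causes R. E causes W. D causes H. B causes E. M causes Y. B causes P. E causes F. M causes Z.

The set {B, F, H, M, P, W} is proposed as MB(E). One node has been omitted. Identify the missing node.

E's children: F, H, P, W.
Parents of E: B, D.
For each child, the remaining parents (spouses of E):
  F has no other parent.
  H also has parents B, D, F.
  P's other parent is B.
  W also has parents F, H, M.
MB(E) = {B, D, F, H, M, P, W}.
Comparing with the claimed set, D is missing.

D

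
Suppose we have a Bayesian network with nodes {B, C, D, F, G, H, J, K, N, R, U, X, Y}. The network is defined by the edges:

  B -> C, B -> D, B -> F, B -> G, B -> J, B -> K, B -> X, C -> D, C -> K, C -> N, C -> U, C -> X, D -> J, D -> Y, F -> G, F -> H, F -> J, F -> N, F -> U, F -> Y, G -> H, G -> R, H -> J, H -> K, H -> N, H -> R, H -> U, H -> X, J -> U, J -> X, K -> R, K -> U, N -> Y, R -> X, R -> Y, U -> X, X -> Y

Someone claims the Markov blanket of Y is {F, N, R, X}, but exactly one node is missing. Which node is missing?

D

By definition, MB(Y) is built from Y's parents, Y's children, and the co-parents of Y.
Parents of Y: D, F, N, R, X.
Children of Y: none.
Y has no children, so there are no co-parents.
MB(Y) = {D, F, N, R, X}.
Comparing with the claimed set, D is missing.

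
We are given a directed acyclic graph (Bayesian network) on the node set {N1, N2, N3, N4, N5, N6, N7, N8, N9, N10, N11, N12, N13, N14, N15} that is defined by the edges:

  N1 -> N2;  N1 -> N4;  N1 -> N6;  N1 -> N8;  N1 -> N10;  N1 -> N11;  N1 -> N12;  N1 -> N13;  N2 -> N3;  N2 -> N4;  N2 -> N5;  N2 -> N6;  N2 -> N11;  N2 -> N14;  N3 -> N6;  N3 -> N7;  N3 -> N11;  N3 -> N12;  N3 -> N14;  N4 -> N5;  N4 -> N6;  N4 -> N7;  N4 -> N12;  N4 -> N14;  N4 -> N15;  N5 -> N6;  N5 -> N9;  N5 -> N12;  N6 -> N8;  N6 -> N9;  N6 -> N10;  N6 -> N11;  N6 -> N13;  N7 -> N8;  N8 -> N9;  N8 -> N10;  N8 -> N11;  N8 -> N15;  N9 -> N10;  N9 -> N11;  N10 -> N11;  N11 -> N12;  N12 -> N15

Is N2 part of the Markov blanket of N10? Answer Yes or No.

Yes

N2 is a co-parent of N10: both are parents of N11.
So N2 ∈ MB(N10).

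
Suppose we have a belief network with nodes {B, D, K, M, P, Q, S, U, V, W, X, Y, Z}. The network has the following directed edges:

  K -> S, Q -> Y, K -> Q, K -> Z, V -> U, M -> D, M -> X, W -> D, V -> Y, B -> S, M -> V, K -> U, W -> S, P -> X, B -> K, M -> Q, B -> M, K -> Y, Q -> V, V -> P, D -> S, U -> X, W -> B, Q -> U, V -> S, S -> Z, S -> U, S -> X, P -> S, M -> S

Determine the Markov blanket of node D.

Recall MB(v) = parents ∪ children ∪ spouses, where spouses are the other parents of v's children.
Parents of D: M, W.
D's children: S.
Co-parents of D (other parents of its children):
  S: B, K, M, P, V, W
MB(D) = {B, K, M, P, S, V, W}.

{B, K, M, P, S, V, W}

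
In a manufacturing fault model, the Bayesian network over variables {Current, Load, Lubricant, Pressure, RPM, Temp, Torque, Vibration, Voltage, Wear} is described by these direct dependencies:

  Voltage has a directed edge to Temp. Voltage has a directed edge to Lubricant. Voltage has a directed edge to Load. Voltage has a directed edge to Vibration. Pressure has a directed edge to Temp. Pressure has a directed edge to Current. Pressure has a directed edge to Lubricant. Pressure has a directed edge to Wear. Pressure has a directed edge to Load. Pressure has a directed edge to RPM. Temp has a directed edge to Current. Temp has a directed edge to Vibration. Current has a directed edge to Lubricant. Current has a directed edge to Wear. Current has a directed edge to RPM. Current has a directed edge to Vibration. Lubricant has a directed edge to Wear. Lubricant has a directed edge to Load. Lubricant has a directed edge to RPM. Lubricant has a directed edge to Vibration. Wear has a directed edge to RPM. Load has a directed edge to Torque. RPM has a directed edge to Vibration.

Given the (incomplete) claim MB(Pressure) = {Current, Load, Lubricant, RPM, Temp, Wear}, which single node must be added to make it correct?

Recall MB(v) = parents ∪ children ∪ spouses, where spouses are the other parents of v's children.
Pressure's parents: none.
Pressure has children Current, Load, Lubricant, RPM, Temp, Wear.
For each child, the remaining parents (spouses of Pressure):
  Temp: Voltage
  Current: Temp
  Lubricant: Current, Voltage
  Wear: Current, Lubricant
  Load: Lubricant, Voltage
  RPM: Current, Lubricant, Wear
MB(Pressure) = {Current, Load, Lubricant, RPM, Temp, Voltage, Wear}.
Comparing with the claimed set, Voltage is missing.

Voltage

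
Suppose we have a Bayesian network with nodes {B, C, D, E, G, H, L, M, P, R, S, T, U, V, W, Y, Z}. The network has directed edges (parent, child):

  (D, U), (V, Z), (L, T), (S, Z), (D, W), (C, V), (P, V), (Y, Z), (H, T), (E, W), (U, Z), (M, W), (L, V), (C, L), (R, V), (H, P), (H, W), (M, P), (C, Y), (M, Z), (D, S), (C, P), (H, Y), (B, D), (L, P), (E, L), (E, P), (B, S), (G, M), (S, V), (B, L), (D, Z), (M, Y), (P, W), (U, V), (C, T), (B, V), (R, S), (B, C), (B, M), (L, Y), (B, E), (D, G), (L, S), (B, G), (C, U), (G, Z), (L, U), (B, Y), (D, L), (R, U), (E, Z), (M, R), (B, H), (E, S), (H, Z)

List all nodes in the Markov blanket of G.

{B, D, E, H, M, S, U, V, Y, Z}

G's children: M, Z.
G has parents B, D.
For each child, the remaining parents (spouses of G):
  M's other parent is B.
  Z's other parents are D, E, H, M, S, U, V, Y.
MB(G) = {B, D, E, H, M, S, U, V, Y, Z}.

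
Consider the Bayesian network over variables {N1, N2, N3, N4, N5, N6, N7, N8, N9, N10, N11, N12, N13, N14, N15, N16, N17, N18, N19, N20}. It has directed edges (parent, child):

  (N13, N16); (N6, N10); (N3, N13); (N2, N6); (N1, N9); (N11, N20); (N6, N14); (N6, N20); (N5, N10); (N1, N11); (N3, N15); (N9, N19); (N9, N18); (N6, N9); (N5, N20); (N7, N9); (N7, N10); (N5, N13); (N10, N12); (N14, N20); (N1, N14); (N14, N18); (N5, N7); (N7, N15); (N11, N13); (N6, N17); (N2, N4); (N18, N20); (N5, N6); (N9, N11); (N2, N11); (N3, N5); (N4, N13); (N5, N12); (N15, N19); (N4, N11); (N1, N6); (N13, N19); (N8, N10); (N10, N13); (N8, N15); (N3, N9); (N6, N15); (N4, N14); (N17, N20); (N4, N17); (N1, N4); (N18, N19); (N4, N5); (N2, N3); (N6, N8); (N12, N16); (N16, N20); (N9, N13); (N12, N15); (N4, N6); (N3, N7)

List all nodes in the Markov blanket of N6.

{N1, N2, N3, N4, N5, N7, N8, N9, N10, N11, N12, N14, N15, N16, N17, N18, N20}

N6's parents: N1, N2, N4, N5.
Ch(N6) = {N8, N9, N10, N14, N15, N17, N20}.
Co-parents of N6 (other parents of its children):
  N8: no additional parents.
  parents(N9) \ {N6} = {N1, N3, N7}.
  N10 also has parents N5, N7, N8.
  N14's other parents are N1, N4.
  N15's other parents are N3, N7, N8, N12.
  N17 also has parent N4.
  N20's other parents are N5, N11, N14, N16, N17, N18.
MB(N6) = {N1, N2, N3, N4, N5, N7, N8, N9, N10, N11, N12, N14, N15, N16, N17, N18, N20}.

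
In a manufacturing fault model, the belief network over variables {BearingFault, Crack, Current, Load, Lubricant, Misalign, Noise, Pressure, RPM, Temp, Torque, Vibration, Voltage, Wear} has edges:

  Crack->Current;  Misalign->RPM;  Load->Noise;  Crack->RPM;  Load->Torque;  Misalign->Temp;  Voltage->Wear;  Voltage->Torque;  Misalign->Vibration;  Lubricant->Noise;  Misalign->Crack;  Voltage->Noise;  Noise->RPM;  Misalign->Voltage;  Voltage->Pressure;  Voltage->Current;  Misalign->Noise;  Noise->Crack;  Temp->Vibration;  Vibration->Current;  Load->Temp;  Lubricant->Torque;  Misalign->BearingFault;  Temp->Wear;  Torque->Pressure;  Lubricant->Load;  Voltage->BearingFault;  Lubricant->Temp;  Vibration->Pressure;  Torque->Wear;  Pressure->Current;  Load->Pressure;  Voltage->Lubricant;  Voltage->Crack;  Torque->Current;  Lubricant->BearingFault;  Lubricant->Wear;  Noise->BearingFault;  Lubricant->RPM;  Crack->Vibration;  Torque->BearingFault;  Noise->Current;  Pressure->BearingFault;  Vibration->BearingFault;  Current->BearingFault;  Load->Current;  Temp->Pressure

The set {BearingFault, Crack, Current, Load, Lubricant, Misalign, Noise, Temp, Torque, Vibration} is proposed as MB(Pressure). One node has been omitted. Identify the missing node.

Recall MB(v) = parents ∪ children ∪ spouses, where spouses are the other parents of v's children.
Pressure has parents Load, Temp, Torque, Vibration, Voltage.
Pressure's children: BearingFault, Current.
Co-parents of Pressure (other parents of its children):
  Current's other parents are Crack, Load, Noise, Torque, Vibration, Voltage.
  parents(BearingFault) \ {Pressure} = {Current, Lubricant, Misalign, Noise, Torque, Vibration, Voltage}.
MB(Pressure) = {BearingFault, Crack, Current, Load, Lubricant, Misalign, Noise, Temp, Torque, Vibration, Voltage}.
Comparing with the claimed set, Voltage is missing.

Voltage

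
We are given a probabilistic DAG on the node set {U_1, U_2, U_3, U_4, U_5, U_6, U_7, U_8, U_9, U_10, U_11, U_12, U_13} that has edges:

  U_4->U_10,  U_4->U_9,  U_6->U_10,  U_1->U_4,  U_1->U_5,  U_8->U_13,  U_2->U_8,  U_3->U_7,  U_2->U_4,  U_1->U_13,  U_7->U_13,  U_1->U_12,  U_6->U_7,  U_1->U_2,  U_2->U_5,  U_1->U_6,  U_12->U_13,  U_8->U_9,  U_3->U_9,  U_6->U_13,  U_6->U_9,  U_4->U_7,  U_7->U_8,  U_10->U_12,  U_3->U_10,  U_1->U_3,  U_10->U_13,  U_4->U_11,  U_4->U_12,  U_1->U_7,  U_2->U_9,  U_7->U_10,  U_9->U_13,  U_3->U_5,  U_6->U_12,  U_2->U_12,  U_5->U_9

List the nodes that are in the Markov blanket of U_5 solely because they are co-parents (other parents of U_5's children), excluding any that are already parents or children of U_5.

{U_4, U_6, U_8}

Children of U_5: U_9.
  U_9 also has parents U_2, U_3, U_4, U_6, U_8.
Excluding nodes already adjacent to U_5 (U_1, U_2, U_3, U_9), the co-parent-only contribution is {U_4, U_6, U_8}.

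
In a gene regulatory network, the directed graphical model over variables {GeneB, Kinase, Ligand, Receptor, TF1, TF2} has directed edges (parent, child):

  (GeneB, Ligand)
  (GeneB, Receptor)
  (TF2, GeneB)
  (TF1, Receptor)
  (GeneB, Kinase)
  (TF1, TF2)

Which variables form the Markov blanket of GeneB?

{Kinase, Ligand, Receptor, TF1, TF2}

A node's Markov blanket = Pa ∪ Ch ∪ (parents of Ch other than the node itself).
GeneB's children: Kinase, Ligand, Receptor.
Parents of GeneB: TF2.
Other parents of GeneB's children:
  Receptor's other parent is TF1.
  Ligand: no additional parents.
  Kinase has no other parent.
Taking the union gives {Kinase, Ligand, Receptor, TF1, TF2}.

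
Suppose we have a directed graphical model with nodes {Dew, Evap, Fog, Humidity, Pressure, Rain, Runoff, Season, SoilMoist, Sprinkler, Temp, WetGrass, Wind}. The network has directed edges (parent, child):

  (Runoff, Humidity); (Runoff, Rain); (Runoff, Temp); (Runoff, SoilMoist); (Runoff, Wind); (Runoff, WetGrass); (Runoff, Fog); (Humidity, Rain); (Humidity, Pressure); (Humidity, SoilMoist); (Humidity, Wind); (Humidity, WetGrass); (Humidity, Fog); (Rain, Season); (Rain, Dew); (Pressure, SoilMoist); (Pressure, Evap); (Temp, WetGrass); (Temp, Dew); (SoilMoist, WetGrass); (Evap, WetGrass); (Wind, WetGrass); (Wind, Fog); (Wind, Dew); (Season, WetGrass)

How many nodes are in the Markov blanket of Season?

8

By definition, MB(Season) is built from Season's parents, Season's children, and the co-parents of Season.
Season has parent Rain.
Children of Season: WetGrass.
Other parents of Season's children:
  WetGrass also has parents Evap, Humidity, Runoff, SoilMoist, Temp, Wind.
MB(Season) = {Evap, Humidity, Rain, Runoff, SoilMoist, Temp, WetGrass, Wind}, which has 8 nodes.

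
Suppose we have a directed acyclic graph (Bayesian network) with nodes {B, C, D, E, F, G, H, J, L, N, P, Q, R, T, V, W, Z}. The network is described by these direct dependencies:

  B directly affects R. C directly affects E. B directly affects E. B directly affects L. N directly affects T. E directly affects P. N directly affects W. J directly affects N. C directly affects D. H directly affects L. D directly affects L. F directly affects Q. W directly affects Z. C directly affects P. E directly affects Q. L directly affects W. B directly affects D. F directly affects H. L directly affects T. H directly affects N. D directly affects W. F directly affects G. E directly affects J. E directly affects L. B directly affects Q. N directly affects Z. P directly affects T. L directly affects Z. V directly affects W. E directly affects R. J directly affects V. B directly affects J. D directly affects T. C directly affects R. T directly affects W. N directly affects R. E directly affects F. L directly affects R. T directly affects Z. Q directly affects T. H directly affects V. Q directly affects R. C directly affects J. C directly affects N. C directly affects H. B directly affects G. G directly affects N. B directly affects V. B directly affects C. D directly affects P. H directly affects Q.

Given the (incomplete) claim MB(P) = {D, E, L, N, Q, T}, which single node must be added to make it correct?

C

P has child T.
Parents of P: C, D, E.
For each child, the remaining parents (spouses of P):
  T's other parents are D, L, N, Q.
MB(P) = {C, D, E, L, N, Q, T}.
Comparing with the claimed set, C is missing.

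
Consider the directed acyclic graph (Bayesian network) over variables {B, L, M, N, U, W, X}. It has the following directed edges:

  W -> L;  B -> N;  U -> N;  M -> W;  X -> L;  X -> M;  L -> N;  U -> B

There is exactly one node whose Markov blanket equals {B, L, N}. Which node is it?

The target node must have every member of {B, L, N} as a parent, child, or co-parent, and no others.
Parents of U: none; children: B, N; co-parents: B, L.
These exactly cover the given set, so the node is U.

U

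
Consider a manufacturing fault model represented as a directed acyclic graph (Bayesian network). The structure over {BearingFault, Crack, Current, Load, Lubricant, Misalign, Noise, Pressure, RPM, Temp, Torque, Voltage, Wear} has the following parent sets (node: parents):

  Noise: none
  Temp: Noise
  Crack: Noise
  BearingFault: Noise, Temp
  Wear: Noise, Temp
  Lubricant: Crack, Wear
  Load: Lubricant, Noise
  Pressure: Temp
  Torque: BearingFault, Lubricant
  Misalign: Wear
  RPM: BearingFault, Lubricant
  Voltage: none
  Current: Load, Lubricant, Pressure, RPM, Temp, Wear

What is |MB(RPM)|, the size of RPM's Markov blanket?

7

Ch(RPM) = {Current}.
Parents of RPM: BearingFault, Lubricant.
For each child, the remaining parents (spouses of RPM):
  parents(Current) \ {RPM} = {Load, Lubricant, Pressure, Temp, Wear}.
MB(RPM) = {BearingFault, Current, Load, Lubricant, Pressure, Temp, Wear}, which has 7 nodes.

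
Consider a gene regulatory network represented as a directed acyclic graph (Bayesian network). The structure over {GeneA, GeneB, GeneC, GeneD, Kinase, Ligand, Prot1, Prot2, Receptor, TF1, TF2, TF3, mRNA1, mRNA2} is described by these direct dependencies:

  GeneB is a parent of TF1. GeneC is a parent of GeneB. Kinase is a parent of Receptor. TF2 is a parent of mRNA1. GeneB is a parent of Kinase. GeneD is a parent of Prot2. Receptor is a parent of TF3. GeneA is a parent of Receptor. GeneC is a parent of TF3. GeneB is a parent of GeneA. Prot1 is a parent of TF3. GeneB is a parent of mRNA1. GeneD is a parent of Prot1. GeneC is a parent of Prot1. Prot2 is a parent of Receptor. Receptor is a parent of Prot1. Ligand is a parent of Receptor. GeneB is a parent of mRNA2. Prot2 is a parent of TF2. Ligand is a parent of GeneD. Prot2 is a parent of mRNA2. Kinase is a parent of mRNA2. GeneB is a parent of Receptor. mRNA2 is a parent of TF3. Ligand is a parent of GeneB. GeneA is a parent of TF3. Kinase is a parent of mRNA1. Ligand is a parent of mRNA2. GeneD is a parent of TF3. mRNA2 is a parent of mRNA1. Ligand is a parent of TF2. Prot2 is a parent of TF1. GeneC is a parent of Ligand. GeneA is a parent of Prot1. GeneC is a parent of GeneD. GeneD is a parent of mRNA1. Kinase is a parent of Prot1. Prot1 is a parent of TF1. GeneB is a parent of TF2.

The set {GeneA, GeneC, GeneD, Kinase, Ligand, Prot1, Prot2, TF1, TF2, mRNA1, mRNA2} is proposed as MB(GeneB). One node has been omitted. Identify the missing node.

Ch(GeneB) = {GeneA, Kinase, Receptor, TF1, TF2, mRNA1, mRNA2}.
GeneB's parents: GeneC, Ligand.
Other parents of GeneB's children:
  Kinase: no additional parents.
  GeneA: no additional parents.
  parents(TF2) \ {GeneB} = {Ligand, Prot2}.
  Receptor's other parents are GeneA, Kinase, Ligand, Prot2.
  mRNA2's other parents are Kinase, Ligand, Prot2.
  mRNA1's other parents are GeneD, Kinase, TF2, mRNA2.
  parents(TF1) \ {GeneB} = {Prot1, Prot2}.
MB(GeneB) = {GeneA, GeneC, GeneD, Kinase, Ligand, Prot1, Prot2, Receptor, TF1, TF2, mRNA1, mRNA2}.
Comparing with the claimed set, Receptor is missing.

Receptor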